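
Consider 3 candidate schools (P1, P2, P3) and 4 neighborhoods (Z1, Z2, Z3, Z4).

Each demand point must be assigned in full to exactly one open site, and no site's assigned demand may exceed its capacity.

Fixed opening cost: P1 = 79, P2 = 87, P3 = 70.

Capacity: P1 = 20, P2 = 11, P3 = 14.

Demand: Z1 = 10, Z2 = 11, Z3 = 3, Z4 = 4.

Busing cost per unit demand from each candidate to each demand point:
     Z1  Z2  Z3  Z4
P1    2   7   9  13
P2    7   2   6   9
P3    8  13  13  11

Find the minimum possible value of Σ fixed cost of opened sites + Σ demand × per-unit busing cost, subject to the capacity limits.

287

Open {P1, P2}; cheapest assignment that respects the capacities:
  P1 (cap 20, load 17): Z1, Z3, Z4 — cost 10×2 + 3×9 + 4×13 = 99
  P2 (cap 11, load 11): Z2 — cost 11×2 = 22
  Shipping 121, fixed 166 → total 287.
  Any other capacity-feasible assignment to {P1, P2} ships for at least 121.
Compare {P1, P2, P3}: its best feasible assignment gives total 349.
Compare {P1, P3}: its best feasible assignment gives total 377.
Every other set of open sites that can feasibly serve all demand totals ≥ 349 even under its best assignment. Minimum: 287.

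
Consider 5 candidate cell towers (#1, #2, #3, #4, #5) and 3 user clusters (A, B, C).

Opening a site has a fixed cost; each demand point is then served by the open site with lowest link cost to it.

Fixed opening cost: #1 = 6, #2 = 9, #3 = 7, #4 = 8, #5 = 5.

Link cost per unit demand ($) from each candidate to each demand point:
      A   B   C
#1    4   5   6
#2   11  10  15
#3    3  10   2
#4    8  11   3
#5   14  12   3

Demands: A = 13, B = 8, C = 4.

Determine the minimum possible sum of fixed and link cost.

Open {#1, #3}: assign each demand point to its cheapest open site.
  A→#3 13×3=39, B→#1 8×5=40, C→#3 4×2=8
  link cost 87, fixed 13 → total 100.
Compare {#1, #3, #5}: link cost 87 + fixed 18 = 105.
Compare {#1, #3, #4}: link cost 87 + fixed 21 = 108.
Compare {#1, #2, #3}: link cost 87 + fixed 22 = 109.
All other subsets cost ≥ 105. Minimum total cost: 100.

100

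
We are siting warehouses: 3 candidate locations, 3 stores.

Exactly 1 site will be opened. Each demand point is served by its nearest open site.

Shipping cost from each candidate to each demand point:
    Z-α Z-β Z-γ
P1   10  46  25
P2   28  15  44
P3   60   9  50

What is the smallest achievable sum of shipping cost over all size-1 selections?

81

Open {P1}.
  Z-α→P1 10, Z-β→P1 46, Z-γ→P1 25  ⇒ total 81.
Compare {P2}: total 87.
Compare {P3}: total 119.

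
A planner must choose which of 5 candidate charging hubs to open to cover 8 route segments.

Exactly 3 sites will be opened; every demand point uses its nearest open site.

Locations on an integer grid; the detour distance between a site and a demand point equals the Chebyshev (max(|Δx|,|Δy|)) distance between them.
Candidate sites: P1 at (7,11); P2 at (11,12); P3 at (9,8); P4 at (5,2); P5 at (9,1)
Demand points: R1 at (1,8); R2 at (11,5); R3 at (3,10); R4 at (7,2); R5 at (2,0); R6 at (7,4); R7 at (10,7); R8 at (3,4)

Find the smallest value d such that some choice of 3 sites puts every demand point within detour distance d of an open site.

6

Open {P1, P2, P4}.
  Farthest demand point is R1 at detour distance 6 (to P1); all others are ≤ 6.
With {P1, P3, P4} the worst case is 6.
With {P1, P4, P5} the worst case is 6.
No size-3 selection achieves below 6.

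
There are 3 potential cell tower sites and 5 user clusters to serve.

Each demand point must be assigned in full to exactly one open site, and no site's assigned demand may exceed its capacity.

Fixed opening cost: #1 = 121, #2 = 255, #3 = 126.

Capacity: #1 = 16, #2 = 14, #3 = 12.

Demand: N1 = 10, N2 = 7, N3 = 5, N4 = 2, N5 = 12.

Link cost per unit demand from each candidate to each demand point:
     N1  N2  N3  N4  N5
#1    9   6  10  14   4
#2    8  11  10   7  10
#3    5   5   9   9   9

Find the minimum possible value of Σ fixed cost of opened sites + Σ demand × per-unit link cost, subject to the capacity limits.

Open {#1, #2, #3}; cheapest assignment that respects the capacities:
  #1 (cap 16, load 12): N5 — cost 12×4 = 48
  #2 (cap 14, load 12): N1, N4 — cost 10×8 + 2×7 = 94
  #3 (cap 12, load 12): N2, N3 — cost 7×5 + 5×9 = 80
  Shipping 222, fixed 502 → total 724.
  Any other capacity-feasible assignment to {#1, #2, #3} ships for at least 222.
Total demand is 36 and no other set of sites has combined capacity ≥ 36, so {#1, #2, #3} is the only feasible choice of open sites. Minimum: 724.

724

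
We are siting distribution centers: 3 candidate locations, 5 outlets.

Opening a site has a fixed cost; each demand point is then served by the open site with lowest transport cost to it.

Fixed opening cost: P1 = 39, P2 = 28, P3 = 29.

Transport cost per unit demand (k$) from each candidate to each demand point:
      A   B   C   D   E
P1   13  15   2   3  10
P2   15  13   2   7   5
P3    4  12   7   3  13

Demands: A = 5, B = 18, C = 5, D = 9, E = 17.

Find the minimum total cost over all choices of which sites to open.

415

Open {P2, P3}: assign each demand point to its cheapest open site.
  A→P3 5×4=20, B→P3 18×12=216, C→P2 5×2=10, D→P3 9×3=27, E→P2 17×5=85
  transport cost 358, fixed 57 → total 415.
Compare {P1, P2, P3}: transport cost 358 + fixed 96 = 454.
Compare {P1, P2}: transport cost 421 + fixed 67 = 488.
Compare {P2}: transport cost 467 + fixed 28 = 495.
All other subsets cost ≥ 454. Minimum total cost: 415.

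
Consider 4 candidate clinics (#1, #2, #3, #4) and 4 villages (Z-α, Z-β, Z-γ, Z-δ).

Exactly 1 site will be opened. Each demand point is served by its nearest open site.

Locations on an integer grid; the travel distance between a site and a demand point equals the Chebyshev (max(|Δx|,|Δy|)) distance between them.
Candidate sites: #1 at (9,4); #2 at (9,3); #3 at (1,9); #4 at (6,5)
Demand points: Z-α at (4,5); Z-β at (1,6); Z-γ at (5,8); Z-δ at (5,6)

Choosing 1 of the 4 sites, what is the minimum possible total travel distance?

Open {#4}.
  Z-α→#4 2, Z-β→#4 5, Z-γ→#4 3, Z-δ→#4 1  ⇒ total 11.
Compare {#3}: total 15.
Compare {#1}: total 21.
No size-1 selection does better; minimum is 11.

11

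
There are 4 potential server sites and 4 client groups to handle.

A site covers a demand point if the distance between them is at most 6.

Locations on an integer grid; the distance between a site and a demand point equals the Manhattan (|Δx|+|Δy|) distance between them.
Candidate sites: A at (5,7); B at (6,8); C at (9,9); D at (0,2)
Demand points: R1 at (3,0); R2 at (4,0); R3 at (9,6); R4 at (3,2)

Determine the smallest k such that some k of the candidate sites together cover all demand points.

Coverage sets (demand points within 6 of each site):
  A: {R3}
  B: {R3}
  C: {R3}
  D: {R1, R2, R4}
No single site covers all 4 demand points.
But {A, D} covers everything, so the minimum is 2.

2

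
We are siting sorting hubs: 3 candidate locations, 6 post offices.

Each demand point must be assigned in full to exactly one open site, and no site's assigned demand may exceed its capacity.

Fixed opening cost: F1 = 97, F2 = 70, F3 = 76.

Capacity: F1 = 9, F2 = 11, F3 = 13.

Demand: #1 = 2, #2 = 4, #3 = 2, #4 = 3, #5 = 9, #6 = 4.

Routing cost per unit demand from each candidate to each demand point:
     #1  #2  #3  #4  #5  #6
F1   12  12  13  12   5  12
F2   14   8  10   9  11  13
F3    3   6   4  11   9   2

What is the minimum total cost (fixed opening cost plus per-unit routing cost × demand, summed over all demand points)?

Open {F2, F3}; cheapest assignment that respects the capacities:
  F2 (cap 11, load 11): #3, #5 — cost 2×10 + 9×11 = 119
  F3 (cap 13, load 13): #1, #2, #4, #6 — cost 2×3 + 4×6 + 3×11 + 4×2 = 71
  Shipping 190, fixed 146 → total 336.
  Any other capacity-feasible assignment to {F2, F3} ships for at least 190.
Compare {F1, F2, F3}: its best feasible assignment gives total 361.
Every other set of open sites that can feasibly serve all demand totals ≥ 361 even under its best assignment. Minimum: 336.

336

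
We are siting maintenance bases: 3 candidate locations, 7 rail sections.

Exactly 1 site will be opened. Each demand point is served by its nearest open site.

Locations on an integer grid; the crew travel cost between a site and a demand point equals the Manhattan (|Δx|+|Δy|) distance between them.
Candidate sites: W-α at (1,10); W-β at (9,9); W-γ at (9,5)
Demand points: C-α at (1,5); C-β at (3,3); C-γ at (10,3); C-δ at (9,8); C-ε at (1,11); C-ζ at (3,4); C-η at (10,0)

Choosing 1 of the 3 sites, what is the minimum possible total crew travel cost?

Open {W-γ}.
  C-α→W-γ 8, C-β→W-γ 8, C-γ→W-γ 3, C-δ→W-γ 3, C-ε→W-γ 14, C-ζ→W-γ 7, C-η→W-γ 6  ⇒ total 49.
Compare {W-β}: total 63.
Compare {W-α}: total 68.

49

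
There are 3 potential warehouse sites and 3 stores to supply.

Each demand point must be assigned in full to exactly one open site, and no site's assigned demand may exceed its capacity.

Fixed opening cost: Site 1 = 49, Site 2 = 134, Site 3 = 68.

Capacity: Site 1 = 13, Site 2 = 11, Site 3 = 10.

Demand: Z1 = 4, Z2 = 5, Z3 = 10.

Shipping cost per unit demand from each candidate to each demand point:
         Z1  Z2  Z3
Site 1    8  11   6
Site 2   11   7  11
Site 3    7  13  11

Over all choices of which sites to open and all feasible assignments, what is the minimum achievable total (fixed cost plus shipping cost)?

270

Open {Site 1, Site 3}; cheapest assignment that respects the capacities:
  Site 1 (cap 13, load 10): Z3 — cost 10×6 = 60
  Site 3 (cap 10, load 9): Z1, Z2 — cost 4×7 + 5×13 = 93
  Shipping 153, fixed 117 → total 270.
  Any other capacity-feasible assignment to {Site 1, Site 3} ships for at least 153.
Compare {Site 1, Site 2}: its best feasible assignment gives total 322.
Compare {Site 1, Site 2, Site 3}: its best feasible assignment gives total 374.
Every other set of open sites that can feasibly serve all demand totals ≥ 322 even under its best assignment. Minimum: 270.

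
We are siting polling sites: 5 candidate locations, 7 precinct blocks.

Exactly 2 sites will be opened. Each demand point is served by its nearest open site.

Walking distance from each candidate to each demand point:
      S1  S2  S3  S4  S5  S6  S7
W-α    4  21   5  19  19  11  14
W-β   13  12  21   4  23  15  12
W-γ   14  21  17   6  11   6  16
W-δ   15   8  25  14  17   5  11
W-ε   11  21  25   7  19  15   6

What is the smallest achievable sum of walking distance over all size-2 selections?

Open {W-α, W-δ}.
  S1→W-α 4, S2→W-δ 8, S3→W-α 5, S4→W-δ 14, S5→W-δ 17, S6→W-δ 5, S7→W-δ 11  ⇒ total 64.
Compare {W-α, W-β}: total 67.
Compare {W-α, W-γ}: total 67.
No size-2 selection does better; minimum is 64.

64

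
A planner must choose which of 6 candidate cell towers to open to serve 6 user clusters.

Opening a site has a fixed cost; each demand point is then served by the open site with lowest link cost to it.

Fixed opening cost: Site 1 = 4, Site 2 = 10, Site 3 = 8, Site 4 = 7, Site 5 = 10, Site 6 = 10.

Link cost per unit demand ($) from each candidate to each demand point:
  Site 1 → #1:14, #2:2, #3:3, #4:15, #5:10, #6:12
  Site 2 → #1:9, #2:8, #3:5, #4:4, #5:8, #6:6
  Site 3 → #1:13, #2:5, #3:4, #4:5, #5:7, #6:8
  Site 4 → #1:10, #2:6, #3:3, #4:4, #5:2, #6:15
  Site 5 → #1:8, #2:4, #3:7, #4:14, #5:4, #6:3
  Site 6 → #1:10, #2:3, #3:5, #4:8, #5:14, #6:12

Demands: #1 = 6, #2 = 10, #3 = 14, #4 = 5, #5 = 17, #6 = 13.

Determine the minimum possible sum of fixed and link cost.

224

Open {Site 1, Site 4, Site 5}: assign each demand point to its cheapest open site.
  #1→Site 5 6×8=48, #2→Site 1 10×2=20, #3→Site 1 14×3=42, #4→Site 4 5×4=20, #5→Site 4 17×2=34, #6→Site 5 13×3=39
  link cost 203, fixed 21 → total 224.
Compare {Site 1, Site 3, Site 4, Site 5}: link cost 203 + fixed 29 = 232.
Compare {Site 1, Site 2, Site 4, Site 5}: link cost 203 + fixed 31 = 234.
Compare {Site 1, Site 4, Site 5, Site 6}: link cost 203 + fixed 31 = 234.
All other subsets cost ≥ 232. Minimum total cost: 224.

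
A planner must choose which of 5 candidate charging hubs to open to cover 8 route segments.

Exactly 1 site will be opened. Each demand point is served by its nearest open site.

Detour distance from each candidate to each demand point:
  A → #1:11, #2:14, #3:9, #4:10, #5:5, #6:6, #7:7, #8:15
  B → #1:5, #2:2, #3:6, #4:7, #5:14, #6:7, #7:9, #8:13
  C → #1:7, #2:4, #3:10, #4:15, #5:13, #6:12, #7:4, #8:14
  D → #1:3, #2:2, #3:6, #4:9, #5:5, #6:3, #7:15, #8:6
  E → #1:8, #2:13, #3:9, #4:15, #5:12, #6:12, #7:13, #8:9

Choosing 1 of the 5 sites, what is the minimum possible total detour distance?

Open {D}.
  #1→D 3, #2→D 2, #3→D 6, #4→D 9, #5→D 5, #6→D 3, #7→D 15, #8→D 6  ⇒ total 49.
Compare {B}: total 63.
Compare {A}: total 77.
No size-1 selection does better; minimum is 49.

49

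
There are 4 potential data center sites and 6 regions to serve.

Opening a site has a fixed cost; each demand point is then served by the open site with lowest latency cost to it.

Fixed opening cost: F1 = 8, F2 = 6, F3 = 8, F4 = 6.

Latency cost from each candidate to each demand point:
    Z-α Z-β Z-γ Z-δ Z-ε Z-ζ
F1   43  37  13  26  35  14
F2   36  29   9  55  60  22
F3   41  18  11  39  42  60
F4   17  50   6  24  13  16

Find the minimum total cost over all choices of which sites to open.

108

Open {F3, F4}: assign each demand point to its cheapest open site.
  Z-α→F4 17, Z-β→F3 18, Z-γ→F4 6, Z-δ→F4 24, Z-ε→F4 13, Z-ζ→F4 16
  latency cost 94, fixed 14 → total 108.
Compare {F1, F3, F4}: latency cost 92 + fixed 22 = 114.
Compare {F2, F3, F4}: latency cost 94 + fixed 20 = 114.
Compare {F2, F4}: latency cost 105 + fixed 12 = 117.
All other subsets cost ≥ 114. Minimum total cost: 108.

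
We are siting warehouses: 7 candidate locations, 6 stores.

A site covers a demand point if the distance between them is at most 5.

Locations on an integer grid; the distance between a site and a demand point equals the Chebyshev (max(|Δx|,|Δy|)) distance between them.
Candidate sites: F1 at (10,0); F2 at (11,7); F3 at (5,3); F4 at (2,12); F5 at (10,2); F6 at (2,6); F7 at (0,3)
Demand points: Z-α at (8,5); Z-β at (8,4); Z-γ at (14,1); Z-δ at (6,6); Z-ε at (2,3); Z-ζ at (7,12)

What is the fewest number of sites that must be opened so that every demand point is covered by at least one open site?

Coverage sets (demand points within 5 of each site):
  F1: {Z-α, Z-β, Z-γ}
  F2: {Z-α, Z-β, Z-δ, Z-ζ}
  F3: {Z-α, Z-β, Z-δ, Z-ε}
  F4: {Z-ζ}
  F5: {Z-α, Z-β, Z-γ, Z-δ}
  F6: {Z-δ, Z-ε}
  F7: {Z-ε}
No 2 sites suffice: every size-2 union leaves at least one demand point uncovered.
But {F1, F2, F3} covers everything, so the minimum is 3.

3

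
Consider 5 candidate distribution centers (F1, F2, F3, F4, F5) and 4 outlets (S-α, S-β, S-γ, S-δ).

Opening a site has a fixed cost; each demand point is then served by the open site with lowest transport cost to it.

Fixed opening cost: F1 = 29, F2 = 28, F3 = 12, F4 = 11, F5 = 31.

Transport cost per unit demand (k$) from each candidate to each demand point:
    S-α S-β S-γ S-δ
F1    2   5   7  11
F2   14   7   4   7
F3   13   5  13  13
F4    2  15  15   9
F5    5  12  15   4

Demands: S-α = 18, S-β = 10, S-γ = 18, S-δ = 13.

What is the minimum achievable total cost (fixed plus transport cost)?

292

Open {F2, F3, F4, F5}: assign each demand point to its cheapest open site.
  S-α→F4 18×2=36, S-β→F3 10×5=50, S-γ→F2 18×4=72, S-δ→F5 13×4=52
  transport cost 210, fixed 82 → total 292.
Compare {F1, F2, F5}: transport cost 210 + fixed 88 = 298.
Compare {F2, F3, F4}: transport cost 249 + fixed 51 = 300.
Compare {F2, F4, F5}: transport cost 230 + fixed 70 = 300.
All other subsets cost ≥ 298. Minimum total cost: 292.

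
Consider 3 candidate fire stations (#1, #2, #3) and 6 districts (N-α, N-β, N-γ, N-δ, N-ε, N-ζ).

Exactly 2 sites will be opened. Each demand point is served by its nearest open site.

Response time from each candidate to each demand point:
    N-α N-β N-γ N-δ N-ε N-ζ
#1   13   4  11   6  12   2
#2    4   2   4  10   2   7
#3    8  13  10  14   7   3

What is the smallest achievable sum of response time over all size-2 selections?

20

Open {#1, #2}.
  N-α→#2 4, N-β→#2 2, N-γ→#2 4, N-δ→#1 6, N-ε→#2 2, N-ζ→#1 2  ⇒ total 20.
Compare {#2, #3}: total 25.
Compare {#1, #3}: total 37.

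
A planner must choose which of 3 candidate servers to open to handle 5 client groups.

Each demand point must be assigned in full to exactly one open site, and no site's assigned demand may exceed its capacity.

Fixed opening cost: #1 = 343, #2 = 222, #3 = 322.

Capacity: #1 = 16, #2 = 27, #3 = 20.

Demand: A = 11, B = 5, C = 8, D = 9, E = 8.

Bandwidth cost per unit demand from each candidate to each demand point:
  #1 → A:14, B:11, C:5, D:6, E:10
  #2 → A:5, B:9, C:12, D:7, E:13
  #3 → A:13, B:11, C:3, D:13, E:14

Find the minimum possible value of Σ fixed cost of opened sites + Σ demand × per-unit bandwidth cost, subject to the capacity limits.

843

Open {#2, #3}; cheapest assignment that respects the capacities:
  #2 (cap 27, load 25): A, B, D — cost 11×5 + 5×9 + 9×7 = 163
  #3 (cap 20, load 16): C, E — cost 8×3 + 8×14 = 136
  Shipping 299, fixed 544 → total 843.
  Any other capacity-feasible assignment to {#2, #3} ships for at least 299.
Compare {#1, #2}: its best feasible assignment gives total 848.
Compare {#1, #2, #3}: its best feasible assignment gives total 1154.
Every other set of open sites that can feasibly serve all demand totals ≥ 848 even under its best assignment. Minimum: 843.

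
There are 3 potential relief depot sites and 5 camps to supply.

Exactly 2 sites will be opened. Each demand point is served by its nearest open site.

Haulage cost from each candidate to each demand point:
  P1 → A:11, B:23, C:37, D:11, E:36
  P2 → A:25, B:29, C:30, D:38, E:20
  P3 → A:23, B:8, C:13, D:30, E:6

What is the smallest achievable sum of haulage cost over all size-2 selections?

Open {P1, P3}.
  A→P1 11, B→P3 8, C→P3 13, D→P1 11, E→P3 6  ⇒ total 49.
Compare {P2, P3}: total 80.
Compare {P1, P2}: total 95.

49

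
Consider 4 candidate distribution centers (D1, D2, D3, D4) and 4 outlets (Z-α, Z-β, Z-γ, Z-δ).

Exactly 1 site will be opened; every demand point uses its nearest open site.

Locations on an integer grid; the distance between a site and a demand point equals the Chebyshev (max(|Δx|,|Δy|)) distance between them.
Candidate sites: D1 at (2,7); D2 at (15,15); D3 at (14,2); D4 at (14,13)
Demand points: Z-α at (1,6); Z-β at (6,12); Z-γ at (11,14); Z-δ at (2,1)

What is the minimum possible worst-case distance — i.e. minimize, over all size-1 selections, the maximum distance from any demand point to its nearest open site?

Open {D1}.
  Farthest demand point is Z-γ at distance 9 (to D1); all others are ≤ 9.
With {D3} the worst case is 13.
With {D4} the worst case is 13.
No size-1 selection achieves below 9.

9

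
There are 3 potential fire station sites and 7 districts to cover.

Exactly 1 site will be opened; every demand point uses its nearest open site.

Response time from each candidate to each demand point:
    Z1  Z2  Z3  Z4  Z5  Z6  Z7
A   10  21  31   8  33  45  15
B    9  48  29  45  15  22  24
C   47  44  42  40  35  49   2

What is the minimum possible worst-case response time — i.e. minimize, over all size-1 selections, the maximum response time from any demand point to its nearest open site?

45

Open {A}.
  Farthest demand point is Z6 at response time 45 (to A); all others are ≤ 45.
With {B} the worst case is 48.
With {C} the worst case is 49.
No size-1 selection achieves below 45.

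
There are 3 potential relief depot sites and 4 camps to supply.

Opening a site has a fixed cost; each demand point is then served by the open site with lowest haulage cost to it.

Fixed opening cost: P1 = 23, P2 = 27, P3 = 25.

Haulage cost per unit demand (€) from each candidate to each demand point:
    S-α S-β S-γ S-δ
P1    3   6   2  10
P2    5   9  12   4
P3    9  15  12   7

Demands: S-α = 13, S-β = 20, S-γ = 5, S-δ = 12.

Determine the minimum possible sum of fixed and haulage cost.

267

Open {P1, P2}: assign each demand point to its cheapest open site.
  S-α→P1 13×3=39, S-β→P1 20×6=120, S-γ→P1 5×2=10, S-δ→P2 12×4=48
  haulage cost 217, fixed 50 → total 267.
Compare {P1, P2, P3}: haulage cost 217 + fixed 75 = 292.
Compare {P1, P3}: haulage cost 253 + fixed 48 = 301.
Compare {P1}: haulage cost 289 + fixed 23 = 312.
All other subsets cost ≥ 292. Minimum total cost: 267.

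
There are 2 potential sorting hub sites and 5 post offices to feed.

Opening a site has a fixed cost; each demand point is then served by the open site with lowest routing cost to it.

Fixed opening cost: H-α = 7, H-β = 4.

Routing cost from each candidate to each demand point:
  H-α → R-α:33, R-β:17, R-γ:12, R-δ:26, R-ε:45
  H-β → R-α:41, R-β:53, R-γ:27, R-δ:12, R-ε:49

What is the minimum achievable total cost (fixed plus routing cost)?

Open {H-α, H-β}: assign each demand point to its cheapest open site.
  R-α→H-α 33, R-β→H-α 17, R-γ→H-α 12, R-δ→H-β 12, R-ε→H-α 45
  routing cost 119, fixed 11 → total 130.
Compare {H-α}: routing cost 133 + fixed 7 = 140.
Compare {H-β}: routing cost 182 + fixed 4 = 186.

130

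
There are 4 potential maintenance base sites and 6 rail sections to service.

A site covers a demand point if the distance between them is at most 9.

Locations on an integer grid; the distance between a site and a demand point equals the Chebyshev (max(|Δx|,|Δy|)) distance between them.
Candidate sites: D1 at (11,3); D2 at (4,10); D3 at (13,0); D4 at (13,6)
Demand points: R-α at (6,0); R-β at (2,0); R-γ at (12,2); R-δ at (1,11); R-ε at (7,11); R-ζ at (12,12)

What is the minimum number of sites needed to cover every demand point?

Coverage sets (demand points within 9 of each site):
  D1: {R-α, R-β, R-γ, R-ε, R-ζ}
  D2: {R-γ, R-δ, R-ε, R-ζ}
  D3: {R-α, R-γ}
  D4: {R-α, R-γ, R-ε, R-ζ}
No single site covers all 6 demand points.
But {D1, D2} covers everything, so the minimum is 2.

2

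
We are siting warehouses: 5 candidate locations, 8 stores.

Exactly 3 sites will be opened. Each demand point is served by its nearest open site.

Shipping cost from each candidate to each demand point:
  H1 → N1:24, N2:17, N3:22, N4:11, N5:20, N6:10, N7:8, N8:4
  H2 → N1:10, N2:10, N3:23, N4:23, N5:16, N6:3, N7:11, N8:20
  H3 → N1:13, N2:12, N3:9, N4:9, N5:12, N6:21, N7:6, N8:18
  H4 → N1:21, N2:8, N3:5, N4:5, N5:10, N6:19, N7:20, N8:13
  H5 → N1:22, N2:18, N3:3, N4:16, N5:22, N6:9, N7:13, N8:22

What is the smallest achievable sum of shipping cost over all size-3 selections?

Open {H1, H2, H4}.
  N1→H2 10, N2→H4 8, N3→H4 5, N4→H4 5, N5→H4 10, N6→H2 3, N7→H1 8, N8→H1 4  ⇒ total 53.
Compare {H2, H3, H4}: total 60.
Compare {H1, H3, H4}: total 61.
No size-3 selection does better; minimum is 53.

53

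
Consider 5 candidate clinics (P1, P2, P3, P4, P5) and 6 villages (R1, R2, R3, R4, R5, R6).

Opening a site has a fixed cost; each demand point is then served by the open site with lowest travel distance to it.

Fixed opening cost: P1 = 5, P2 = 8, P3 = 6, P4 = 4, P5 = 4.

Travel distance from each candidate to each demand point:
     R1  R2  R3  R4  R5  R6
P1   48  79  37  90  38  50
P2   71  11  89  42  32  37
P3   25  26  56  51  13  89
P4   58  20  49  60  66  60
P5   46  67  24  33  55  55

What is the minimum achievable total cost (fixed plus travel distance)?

161

Open {P2, P3, P5}: assign each demand point to its cheapest open site.
  R1→P3 25, R2→P2 11, R3→P5 24, R4→P5 33, R5→P3 13, R6→P2 37
  travel distance 143, fixed 18 → total 161.
Compare {P2, P3, P4, P5}: travel distance 143 + fixed 22 = 165.
Compare {P1, P2, P3, P5}: travel distance 143 + fixed 23 = 166.
Compare {P1, P2, P3, P4, P5}: travel distance 143 + fixed 27 = 170.
All other subsets cost ≥ 165. Minimum total cost: 161.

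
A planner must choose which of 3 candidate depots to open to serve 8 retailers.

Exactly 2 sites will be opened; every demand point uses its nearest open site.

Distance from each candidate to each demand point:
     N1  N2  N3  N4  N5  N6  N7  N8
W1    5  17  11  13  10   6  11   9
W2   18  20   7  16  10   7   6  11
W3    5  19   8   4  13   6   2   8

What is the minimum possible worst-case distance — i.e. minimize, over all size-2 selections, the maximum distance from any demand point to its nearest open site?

17

Open {W1, W2}.
  Farthest demand point is N2 at distance 17 (to W1); all others are ≤ 17.
With {W1, W3} the worst case is 17.
With {W2, W3} the worst case is 19.
No size-2 selection achieves below 17.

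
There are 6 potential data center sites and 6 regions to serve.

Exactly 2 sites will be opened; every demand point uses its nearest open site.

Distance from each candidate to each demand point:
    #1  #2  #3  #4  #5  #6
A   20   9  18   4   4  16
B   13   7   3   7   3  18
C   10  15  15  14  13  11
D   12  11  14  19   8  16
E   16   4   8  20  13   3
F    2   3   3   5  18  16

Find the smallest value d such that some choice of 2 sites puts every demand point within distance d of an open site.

Open {B, C}.
  Farthest demand point is #6 at distance 11 (to C); all others are ≤ 11.
With {B, E} the worst case is 13.
With {C, F} the worst case is 13.
No size-2 selection achieves below 11.

11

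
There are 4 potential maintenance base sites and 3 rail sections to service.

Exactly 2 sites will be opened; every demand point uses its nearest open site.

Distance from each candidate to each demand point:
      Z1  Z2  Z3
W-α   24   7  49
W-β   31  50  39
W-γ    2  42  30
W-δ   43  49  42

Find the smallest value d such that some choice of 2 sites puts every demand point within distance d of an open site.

30

Open {W-α, W-γ}.
  Farthest demand point is Z3 at distance 30 (to W-γ); all others are ≤ 30.
With {W-α, W-β} the worst case is 39.
With {W-α, W-δ} the worst case is 42.
No size-2 selection achieves below 30.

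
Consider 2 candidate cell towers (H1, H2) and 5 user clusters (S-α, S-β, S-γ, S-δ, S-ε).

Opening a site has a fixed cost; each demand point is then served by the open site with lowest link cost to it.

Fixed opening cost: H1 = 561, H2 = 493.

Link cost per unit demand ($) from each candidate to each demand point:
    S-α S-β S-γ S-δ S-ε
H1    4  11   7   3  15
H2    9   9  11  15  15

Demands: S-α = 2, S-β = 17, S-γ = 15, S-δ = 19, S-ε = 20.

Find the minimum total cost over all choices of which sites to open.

1218

Open {H1}: assign each demand point to its cheapest open site.
  S-α→H1 2×4=8, S-β→H1 17×11=187, S-γ→H1 15×7=105, S-δ→H1 19×3=57, S-ε→H1 20×15=300
  link cost 657, fixed 561 → total 1218.
Compare {H2}: link cost 921 + fixed 493 = 1414.
Compare {H1, H2}: link cost 623 + fixed 1054 = 1677.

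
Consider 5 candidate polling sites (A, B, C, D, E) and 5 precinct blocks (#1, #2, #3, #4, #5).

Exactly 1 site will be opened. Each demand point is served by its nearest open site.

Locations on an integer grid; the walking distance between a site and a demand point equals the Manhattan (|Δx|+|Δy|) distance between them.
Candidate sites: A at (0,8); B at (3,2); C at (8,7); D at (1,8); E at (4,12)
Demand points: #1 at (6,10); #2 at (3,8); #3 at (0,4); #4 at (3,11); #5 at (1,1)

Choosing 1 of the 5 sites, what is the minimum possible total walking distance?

26

Open {D}.
  #1→D 7, #2→D 2, #3→D 5, #4→D 5, #5→D 7  ⇒ total 26.
Compare {A}: total 29.
Compare {B}: total 34.
No size-1 selection does better; minimum is 26.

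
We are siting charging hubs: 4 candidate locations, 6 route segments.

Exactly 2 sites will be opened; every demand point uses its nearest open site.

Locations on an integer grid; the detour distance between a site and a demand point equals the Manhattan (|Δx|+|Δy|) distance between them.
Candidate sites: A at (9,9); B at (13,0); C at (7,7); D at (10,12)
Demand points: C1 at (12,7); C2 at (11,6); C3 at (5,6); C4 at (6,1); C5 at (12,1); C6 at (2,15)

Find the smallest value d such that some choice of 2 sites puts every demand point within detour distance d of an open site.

Open {A, D}.
  Farthest demand point is C4 at detour distance 11 (to A); all others are ≤ 11.
With {B, D} the worst case is 11.
With {C, D} the worst case is 11.
No size-2 selection achieves below 11.

11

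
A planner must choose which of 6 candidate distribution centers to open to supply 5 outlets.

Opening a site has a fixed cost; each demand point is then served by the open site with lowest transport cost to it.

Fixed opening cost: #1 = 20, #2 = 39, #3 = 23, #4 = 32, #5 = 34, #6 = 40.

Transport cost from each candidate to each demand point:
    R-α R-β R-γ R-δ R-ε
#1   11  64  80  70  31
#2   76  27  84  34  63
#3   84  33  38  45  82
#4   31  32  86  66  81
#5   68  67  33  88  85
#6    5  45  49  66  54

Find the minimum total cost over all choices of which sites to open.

Open {#1, #3}: assign each demand point to its cheapest open site.
  R-α→#1 11, R-β→#3 33, R-γ→#3 38, R-δ→#3 45, R-ε→#1 31
  transport cost 158, fixed 43 → total 201.
Compare {#1, #2, #3}: transport cost 141 + fixed 82 = 223.
Compare {#1, #2, #5}: transport cost 136 + fixed 93 = 229.
Compare {#1, #3, #5}: transport cost 153 + fixed 77 = 230.
All other subsets cost ≥ 223. Minimum total cost: 201.

201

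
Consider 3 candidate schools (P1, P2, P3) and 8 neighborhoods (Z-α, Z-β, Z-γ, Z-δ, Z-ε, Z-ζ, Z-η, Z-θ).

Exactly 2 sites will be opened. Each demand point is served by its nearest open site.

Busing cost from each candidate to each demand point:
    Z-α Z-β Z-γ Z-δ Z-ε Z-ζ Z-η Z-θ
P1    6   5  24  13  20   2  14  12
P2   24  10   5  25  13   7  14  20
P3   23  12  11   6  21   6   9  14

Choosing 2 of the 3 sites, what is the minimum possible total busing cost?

70

Open {P1, P2}.
  Z-α→P1 6, Z-β→P1 5, Z-γ→P2 5, Z-δ→P1 13, Z-ε→P2 13, Z-ζ→P1 2, Z-η→P1 14, Z-θ→P1 12  ⇒ total 70.
Compare {P1, P3}: total 71.
Compare {P2, P3}: total 86.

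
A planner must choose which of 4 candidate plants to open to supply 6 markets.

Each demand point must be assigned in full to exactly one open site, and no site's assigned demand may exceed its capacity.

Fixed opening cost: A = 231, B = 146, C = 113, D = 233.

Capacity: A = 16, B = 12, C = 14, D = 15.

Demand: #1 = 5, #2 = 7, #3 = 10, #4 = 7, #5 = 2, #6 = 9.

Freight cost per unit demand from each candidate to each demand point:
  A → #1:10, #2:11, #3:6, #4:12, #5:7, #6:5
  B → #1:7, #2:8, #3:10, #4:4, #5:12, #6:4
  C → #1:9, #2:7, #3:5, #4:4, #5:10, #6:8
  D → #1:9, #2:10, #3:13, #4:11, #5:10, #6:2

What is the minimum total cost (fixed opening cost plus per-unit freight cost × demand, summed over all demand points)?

737

Open {A, B, C}; cheapest assignment that respects the capacities:
  A (cap 16, load 15): #1, #3 — cost 5×10 + 10×6 = 110
  B (cap 12, load 11): #5, #6 — cost 2×12 + 9×4 = 60
  C (cap 14, load 14): #2, #4 — cost 7×7 + 7×4 = 77
  Shipping 247, fixed 490 → total 737.
  Any other capacity-feasible assignment to {A, B, C} ships for at least 247.
Compare {B, C, D}: its best feasible assignment gives total 756.
Compare {A, C, D}: its best feasible assignment gives total 791.
Every other set of open sites that can feasibly serve all demand totals ≥ 756 even under its best assignment. Minimum: 737.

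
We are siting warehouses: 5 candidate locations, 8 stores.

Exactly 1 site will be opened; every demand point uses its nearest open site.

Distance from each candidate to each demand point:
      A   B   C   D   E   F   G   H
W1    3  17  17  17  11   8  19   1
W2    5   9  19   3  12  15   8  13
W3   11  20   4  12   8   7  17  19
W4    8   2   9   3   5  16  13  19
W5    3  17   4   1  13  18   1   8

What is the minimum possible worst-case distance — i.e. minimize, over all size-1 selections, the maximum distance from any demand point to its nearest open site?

Open {W5}.
  Farthest demand point is F at distance 18 (to W5); all others are ≤ 18.
With {W1} the worst case is 19.
With {W2} the worst case is 19.
No size-1 selection achieves below 18.

18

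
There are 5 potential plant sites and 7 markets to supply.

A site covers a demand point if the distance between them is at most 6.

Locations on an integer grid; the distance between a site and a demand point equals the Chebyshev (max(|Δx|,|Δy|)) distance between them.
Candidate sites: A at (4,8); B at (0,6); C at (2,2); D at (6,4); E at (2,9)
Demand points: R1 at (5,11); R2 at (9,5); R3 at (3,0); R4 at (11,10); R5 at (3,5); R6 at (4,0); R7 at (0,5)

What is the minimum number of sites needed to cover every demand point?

2

Coverage sets (demand points within 6 of each site):
  A: {R1, R2, R5, R7}
  B: {R1, R3, R5, R6, R7}
  C: {R3, R5, R6, R7}
  D: {R2, R3, R4, R5, R6, R7}
  E: {R1, R5, R7}
No single site covers all 7 demand points.
But {A, D} covers everything, so the minimum is 2.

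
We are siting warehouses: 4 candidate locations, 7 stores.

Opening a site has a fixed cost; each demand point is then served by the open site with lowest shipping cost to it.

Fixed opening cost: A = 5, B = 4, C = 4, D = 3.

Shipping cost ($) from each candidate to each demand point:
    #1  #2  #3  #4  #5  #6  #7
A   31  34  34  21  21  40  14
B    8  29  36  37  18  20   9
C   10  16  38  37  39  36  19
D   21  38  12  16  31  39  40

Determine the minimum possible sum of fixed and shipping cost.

Open {B, C, D}: assign each demand point to its cheapest open site.
  #1→B 8, #2→C 16, #3→D 12, #4→D 16, #5→B 18, #6→B 20, #7→B 9
  shipping cost 99, fixed 11 → total 110.
Compare {A, B, C, D}: shipping cost 99 + fixed 16 = 115.
Compare {B, D}: shipping cost 112 + fixed 7 = 119.
Compare {A, B, D}: shipping cost 112 + fixed 12 = 124.
All other subsets cost ≥ 115. Minimum total cost: 110.

110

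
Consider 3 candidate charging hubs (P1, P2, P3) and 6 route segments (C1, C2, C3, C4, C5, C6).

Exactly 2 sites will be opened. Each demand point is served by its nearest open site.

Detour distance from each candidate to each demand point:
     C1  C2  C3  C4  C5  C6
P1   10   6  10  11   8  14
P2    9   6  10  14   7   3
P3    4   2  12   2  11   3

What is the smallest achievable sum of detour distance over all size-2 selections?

28

Open {P2, P3}.
  C1→P3 4, C2→P3 2, C3→P2 10, C4→P3 2, C5→P2 7, C6→P2 3  ⇒ total 28.
Compare {P1, P3}: total 29.
Compare {P1, P2}: total 46.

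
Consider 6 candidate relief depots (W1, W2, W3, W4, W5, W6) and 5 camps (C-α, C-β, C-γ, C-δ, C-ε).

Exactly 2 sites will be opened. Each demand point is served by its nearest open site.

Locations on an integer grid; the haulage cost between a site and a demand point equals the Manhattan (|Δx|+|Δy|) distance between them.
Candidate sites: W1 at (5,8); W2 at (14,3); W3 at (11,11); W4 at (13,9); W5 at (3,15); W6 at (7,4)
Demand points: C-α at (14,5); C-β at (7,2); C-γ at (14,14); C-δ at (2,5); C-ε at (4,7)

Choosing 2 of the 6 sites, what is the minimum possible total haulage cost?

25

Open {W4, W6}.
  C-α→W4 5, C-β→W6 2, C-γ→W4 6, C-δ→W6 6, C-ε→W6 6  ⇒ total 25.
Compare {W1, W4}: total 27.
Compare {W2, W6}: total 27.
No size-2 selection does better; minimum is 25.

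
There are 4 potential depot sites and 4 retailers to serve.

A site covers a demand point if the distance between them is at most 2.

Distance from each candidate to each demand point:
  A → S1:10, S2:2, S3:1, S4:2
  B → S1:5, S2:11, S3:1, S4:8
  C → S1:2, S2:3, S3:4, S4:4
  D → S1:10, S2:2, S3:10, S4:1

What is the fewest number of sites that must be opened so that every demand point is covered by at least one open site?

2

Coverage sets (demand points within 2 of each site):
  A: {S2, S3, S4}
  B: {S3}
  C: {S1}
  D: {S2, S4}
No single site covers all 4 demand points.
But {A, C} covers everything, so the minimum is 2.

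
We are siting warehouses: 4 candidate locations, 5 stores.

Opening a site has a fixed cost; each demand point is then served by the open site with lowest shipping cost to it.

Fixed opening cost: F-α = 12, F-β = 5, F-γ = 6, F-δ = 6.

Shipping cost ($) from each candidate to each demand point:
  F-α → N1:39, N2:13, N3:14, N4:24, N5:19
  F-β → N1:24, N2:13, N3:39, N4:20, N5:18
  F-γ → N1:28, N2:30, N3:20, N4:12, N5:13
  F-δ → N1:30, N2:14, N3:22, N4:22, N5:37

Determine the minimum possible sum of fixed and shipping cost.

Open {F-β, F-γ}: assign each demand point to its cheapest open site.
  N1→F-β 24, N2→F-β 13, N3→F-γ 20, N4→F-γ 12, N5→F-γ 13
  shipping cost 82, fixed 11 → total 93.
Compare {F-α, F-γ}: shipping cost 80 + fixed 18 = 98.
Compare {F-γ, F-δ}: shipping cost 87 + fixed 12 = 99.
Compare {F-α, F-β, F-γ}: shipping cost 76 + fixed 23 = 99.
All other subsets cost ≥ 98. Minimum total cost: 93.

93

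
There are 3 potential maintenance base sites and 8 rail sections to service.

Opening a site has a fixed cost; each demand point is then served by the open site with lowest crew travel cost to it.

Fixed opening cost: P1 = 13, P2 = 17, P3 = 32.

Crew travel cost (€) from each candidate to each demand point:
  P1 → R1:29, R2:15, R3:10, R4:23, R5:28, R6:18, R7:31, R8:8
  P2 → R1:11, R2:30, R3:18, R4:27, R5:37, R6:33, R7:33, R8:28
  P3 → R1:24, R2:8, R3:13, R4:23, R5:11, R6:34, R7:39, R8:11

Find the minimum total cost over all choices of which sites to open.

174

Open {P1, P2}: assign each demand point to its cheapest open site.
  R1→P2 11, R2→P1 15, R3→P1 10, R4→P1 23, R5→P1 28, R6→P1 18, R7→P1 31, R8→P1 8
  crew travel cost 144, fixed 30 → total 174.
Compare {P1}: crew travel cost 162 + fixed 13 = 175.
Compare {P1, P3}: crew travel cost 133 + fixed 45 = 178.
Compare {P1, P2, P3}: crew travel cost 120 + fixed 62 = 182.
All other subsets cost ≥ 175. Minimum total cost: 174.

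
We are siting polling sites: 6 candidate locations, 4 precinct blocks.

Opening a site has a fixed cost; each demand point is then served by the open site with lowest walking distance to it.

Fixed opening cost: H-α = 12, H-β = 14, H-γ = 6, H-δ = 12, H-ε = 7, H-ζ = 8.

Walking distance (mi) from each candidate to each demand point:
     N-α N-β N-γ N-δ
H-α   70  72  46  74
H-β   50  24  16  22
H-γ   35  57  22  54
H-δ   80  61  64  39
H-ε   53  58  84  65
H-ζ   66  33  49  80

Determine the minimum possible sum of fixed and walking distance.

117

Open {H-β, H-γ}: assign each demand point to its cheapest open site.
  N-α→H-γ 35, N-β→H-β 24, N-γ→H-β 16, N-δ→H-β 22
  walking distance 97, fixed 20 → total 117.
Compare {H-β, H-γ, H-ε}: walking distance 97 + fixed 27 = 124.
Compare {H-β, H-γ, H-ζ}: walking distance 97 + fixed 28 = 125.
Compare {H-β}: walking distance 112 + fixed 14 = 126.
All other subsets cost ≥ 124. Minimum total cost: 117.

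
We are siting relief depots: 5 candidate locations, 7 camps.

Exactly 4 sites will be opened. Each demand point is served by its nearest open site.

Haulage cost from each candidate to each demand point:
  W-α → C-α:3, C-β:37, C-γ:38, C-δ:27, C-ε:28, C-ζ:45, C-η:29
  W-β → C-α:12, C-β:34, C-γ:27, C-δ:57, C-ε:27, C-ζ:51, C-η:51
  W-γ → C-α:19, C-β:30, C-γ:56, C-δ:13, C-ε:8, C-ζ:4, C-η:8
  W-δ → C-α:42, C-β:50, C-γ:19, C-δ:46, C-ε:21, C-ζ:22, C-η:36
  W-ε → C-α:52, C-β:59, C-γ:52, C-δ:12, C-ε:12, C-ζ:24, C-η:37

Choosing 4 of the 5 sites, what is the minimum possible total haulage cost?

84

Open {W-α, W-γ, W-δ, W-ε}.
  C-α→W-α 3, C-β→W-γ 30, C-γ→W-δ 19, C-δ→W-ε 12, C-ε→W-γ 8, C-ζ→W-γ 4, C-η→W-γ 8  ⇒ total 84.
Compare {W-α, W-β, W-γ, W-δ}: total 85.
Compare {W-α, W-β, W-γ, W-ε}: total 92.
No size-4 selection does better; minimum is 84.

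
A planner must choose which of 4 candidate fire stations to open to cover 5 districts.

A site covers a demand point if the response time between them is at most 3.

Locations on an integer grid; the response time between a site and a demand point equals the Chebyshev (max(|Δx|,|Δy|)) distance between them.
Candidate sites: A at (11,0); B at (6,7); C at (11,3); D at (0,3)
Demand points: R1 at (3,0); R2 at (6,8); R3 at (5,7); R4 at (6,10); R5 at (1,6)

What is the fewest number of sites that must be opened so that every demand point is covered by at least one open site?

2

Coverage sets (demand points within 3 of each site):
  A: {}
  B: {R2, R3, R4}
  C: {}
  D: {R1, R5}
No single site covers all 5 demand points.
But {B, D} covers everything, so the minimum is 2.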